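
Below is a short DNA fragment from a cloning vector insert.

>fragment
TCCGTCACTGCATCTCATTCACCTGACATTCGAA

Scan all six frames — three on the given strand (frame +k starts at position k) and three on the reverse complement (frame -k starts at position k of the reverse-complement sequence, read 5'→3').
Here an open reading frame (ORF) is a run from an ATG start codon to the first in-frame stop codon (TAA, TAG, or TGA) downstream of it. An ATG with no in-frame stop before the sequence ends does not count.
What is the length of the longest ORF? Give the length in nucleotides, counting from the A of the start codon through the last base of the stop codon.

Reverse complement (5'→3'): TTCGAATGTCAGGTGAATGAGATGCAGTGACGGA
Frame +1: TCC GTC ACT GCA TCT CAT TCA CCT GAC ATT CGA — no ATG→stop ORF.
Frame +2: CCG TCA CTG CAT CTC ATT CAC CTG ACA TTC GAA — no ATG→stop ORF.
Frame +3: CGT CAC TGC ATC TCA TTC ACC TGA CAT TCG — no ATG→stop ORF.
Frame -1: TTC GAA TGT CAG GTG AAT GAG ATG CAG TGA CGG — ATG at 22, stop TGA at 28 → 9 nt.
Frame -2: TCG AAT GTC AGG TGA ATG AGA TGC AGT GAC GGA — no ATG→stop ORF.
Frame -3: CGA ATG TCA GGT GAA TGA GAT GCA GTG ACG — ATG at 6, stop TGA at 18 → 15 nt.
Longest: frame -3, positions 6–20, 15 nt = 5 codons = 4 aa. → 15 nucleotides.

15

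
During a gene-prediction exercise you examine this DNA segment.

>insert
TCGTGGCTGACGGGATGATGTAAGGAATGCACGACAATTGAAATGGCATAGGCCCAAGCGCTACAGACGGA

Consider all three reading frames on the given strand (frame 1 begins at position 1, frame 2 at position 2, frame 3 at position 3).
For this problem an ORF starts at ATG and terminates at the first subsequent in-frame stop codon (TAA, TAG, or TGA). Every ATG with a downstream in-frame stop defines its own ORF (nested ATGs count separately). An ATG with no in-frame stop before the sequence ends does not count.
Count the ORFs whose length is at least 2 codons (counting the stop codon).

Frame 1: TCG TGG CTG ACG GGA TGA TGT AAG GAA TGC ACG ACA ATT GAA ATG GCA TAG GCC CAA GCG CTA CAG ACG — ATG at 43, stop TAG at 49 → 9 nt.
Frame 2: CGT GGC TGA CGG GAT GAT GTA AGG AAT GCA CGA CAA TTG AAA TGG CAT AGG CCC AAG CGC TAC AGA CGG — no ATG→stop ORF.
Frame 3: GTG GCT GAC GGG ATG ATG TAA GGA ATG CAC GAC AAT TGA AAT GGC ATA GGC CCA AGC GCT ACA GAC GGA — ATG at 15, stop TAA at 21 → 9 nt; ATG at 18, stop TAA at 21 → 6 nt; ATG at 27, stop TGA at 39 → 15 nt.
ORFs ≥ 2 codons: frame 1 43–51 (3 codons), frame 3 15–23 (3 codons), frame 3 18–23 (2 codons), frame 3 27–41 (5 codons). Count = 4.

4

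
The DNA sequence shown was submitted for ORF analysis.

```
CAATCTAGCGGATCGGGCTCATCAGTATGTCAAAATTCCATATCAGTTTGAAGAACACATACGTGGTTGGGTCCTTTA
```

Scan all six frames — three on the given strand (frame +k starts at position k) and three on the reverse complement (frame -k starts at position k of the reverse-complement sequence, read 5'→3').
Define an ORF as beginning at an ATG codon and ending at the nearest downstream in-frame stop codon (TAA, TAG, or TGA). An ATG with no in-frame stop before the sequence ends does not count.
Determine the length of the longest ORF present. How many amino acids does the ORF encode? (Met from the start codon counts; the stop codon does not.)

Reverse complement (5'→3'): TAAAGGACCCAACCACGTATGTGTTCTTCAAACTGATATGGAATTTTGACATACTGATGAGCCCGATCCGCTAGATTG
Frame +1: CAA TCT AGC GGA TCG GGC TCA TCA GTA TGT CAA AAT TCC ATA TCA GTT TGA AGA ACA CAT ACG TGG TTG GGT CCT TTA — no ATG→stop ORF.
Frame +2: AAT CTA GCG GAT CGG GCT CAT CAG TAT GTC AAA ATT CCA TAT CAG TTT GAA GAA CAC ATA CGT GGT TGG GTC CTT — no ATG→stop ORF.
Frame +3: ATC TAG CGG ATC GGG CTC ATC AGT ATG TCA AAA TTC CAT ATC AGT TTG AAG AAC ACA TAC GTG GTT GGG TCC TTT — no ATG→stop ORF.
Frame -1: TAA AGG ACC CAA CCA CGT ATG TGT TCT TCA AAC TGA TAT GGA ATT TTG ACA TAC TGA TGA GCC CGA TCC GCT AGA TTG — ATG at 19, stop TGA at 34 → 18 nt.
Frame -2: AAA GGA CCC AAC CAC GTA TGT GTT CTT CAA ACT GAT ATG GAA TTT TGA CAT ACT GAT GAG CCC GAT CCG CTA GAT — ATG at 38, stop TGA at 47 → 12 nt.
Frame -3: AAG GAC CCA ACC ACG TAT GTG TTC TTC AAA CTG ATA TGG AAT TTT GAC ATA CTG ATG AGC CCG ATC CGC TAG ATT — ATG at 57, stop TAG at 72 → 18 nt.
Longest: frame -1, positions 19–36, 18 nt = 6 codons = 5 aa. → 5 amino acids.

5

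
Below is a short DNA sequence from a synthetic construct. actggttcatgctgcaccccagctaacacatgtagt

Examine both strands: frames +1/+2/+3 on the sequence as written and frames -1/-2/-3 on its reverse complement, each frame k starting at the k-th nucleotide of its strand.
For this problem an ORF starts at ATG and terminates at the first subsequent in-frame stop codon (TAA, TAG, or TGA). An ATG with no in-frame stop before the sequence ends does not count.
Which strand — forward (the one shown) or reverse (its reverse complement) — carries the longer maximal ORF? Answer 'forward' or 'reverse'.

forward

Reverse complement (5'→3'): ACTACATGTGTTAGCTGGGGTGCAGCATGAACCAGT
Frame +1: ACT GGT TCA TGC TGC ACC CCA GCT AAC ACA TGT AGT — no ATG→stop ORF.
Frame +2: CTG GTT CAT GCT GCA CCC CAG CTA ACA CAT GTA — no ATG→stop ORF.
Frame +3: TGG TTC ATG CTG CAC CCC AGC TAA CAC ATG TAG — ATG at 9, stop TAA at 24 → 18 nt; ATG at 30, stop TAG at 33 → 6 nt.
Frame -1: ACT ACA TGT GTT AGC TGG GGT GCA GCA TGA ACC AGT — no ATG→stop ORF.
Frame -2: CTA CAT GTG TTA GCT GGG GTG CAG CAT GAA CCA — no ATG→stop ORF.
Frame -3: TAC ATG TGT TAG CTG GGG TGC AGC ATG AAC CAG — ATG at 6, stop TAG at 12 → 9 nt.
Forward-strand max 18 nt; reverse-strand max 9 nt. The forward strand has the longer ORF.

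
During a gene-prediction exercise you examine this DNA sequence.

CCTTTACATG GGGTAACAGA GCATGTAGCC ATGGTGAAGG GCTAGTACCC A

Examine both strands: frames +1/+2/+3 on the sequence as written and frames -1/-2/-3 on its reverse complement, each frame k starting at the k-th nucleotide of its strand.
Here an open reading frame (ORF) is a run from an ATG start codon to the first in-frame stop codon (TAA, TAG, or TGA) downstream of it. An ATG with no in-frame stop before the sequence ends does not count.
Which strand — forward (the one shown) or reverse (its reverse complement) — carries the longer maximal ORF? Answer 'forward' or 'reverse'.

reverse

Reverse complement (5'→3'): TGGGTACTAGCCCTTCACCATGGCTACATGCTCTGTTACCCCATGTAAAGG
Frame +1: CCT TTA CAT GGG GTA ACA GAG CAT GTA GCC ATG GTG AAG GGC TAG TAC CCA — ATG at 31, stop TAG at 43 → 15 nt.
Frame +2: CTT TAC ATG GGG TAA CAG AGC ATG TAG CCA TGG TGA AGG GCT AGT ACC — ATG at 8, stop TAA at 14 → 9 nt; ATG at 23, stop TAG at 26 → 6 nt.
Frame +3: TTT ACA TGG GGT AAC AGA GCA TGT AGC CAT GGT GAA GGG CTA GTA CCC — no ATG→stop ORF.
Frame -1: TGG GTA CTA GCC CTT CAC CAT GGC TAC ATG CTC TGT TAC CCC ATG TAA AGG — ATG at 28, stop TAA at 46 → 21 nt; ATG at 43, stop TAA at 46 → 6 nt.
Frame -2: GGG TAC TAG CCC TTC ACC ATG GCT ACA TGC TCT GTT ACC CCA TGT AAA — no ATG→stop ORF.
Frame -3: GGT ACT AGC CCT TCA CCA TGG CTA CAT GCT CTG TTA CCC CAT GTA AAG — no ATG→stop ORF.
Forward-strand max 15 nt; reverse-strand max 21 nt. The reverse strand has the longer ORF.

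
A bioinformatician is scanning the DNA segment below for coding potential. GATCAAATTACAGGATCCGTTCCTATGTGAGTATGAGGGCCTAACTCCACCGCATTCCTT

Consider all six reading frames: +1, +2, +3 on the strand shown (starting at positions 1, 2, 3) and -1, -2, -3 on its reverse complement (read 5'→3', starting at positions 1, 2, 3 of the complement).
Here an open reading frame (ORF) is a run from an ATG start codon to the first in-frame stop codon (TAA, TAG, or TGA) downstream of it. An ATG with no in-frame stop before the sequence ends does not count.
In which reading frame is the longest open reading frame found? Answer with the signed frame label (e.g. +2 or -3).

-3

Reverse complement (5'→3'): AAGGAATGCGGTGGAGTTAGGCCCTCATACTCACATAGGAACGGATCCTGTAATTTGATC
Frame +1: GAT CAA ATT ACA GGA TCC GTT CCT ATG TGA GTA TGA GGG CCT AAC TCC ACC GCA TTC CTT — ATG at 25, stop TGA at 28 → 6 nt.
Frame +2: ATC AAA TTA CAG GAT CCG TTC CTA TGT GAG TAT GAG GGC CTA ACT CCA CCG CAT TCC — no ATG→stop ORF.
Frame +3: TCA AAT TAC AGG ATC CGT TCC TAT GTG AGT ATG AGG GCC TAA CTC CAC CGC ATT CCT — ATG at 33, stop TAA at 42 → 12 nt.
Frame -1: AAG GAA TGC GGT GGA GTT AGG CCC TCA TAC TCA CAT AGG AAC GGA TCC TGT AAT TTG ATC — no ATG→stop ORF.
Frame -2: AGG AAT GCG GTG GAG TTA GGC CCT CAT ACT CAC ATA GGA ACG GAT CCT GTA ATT TGA — no ATG→stop ORF.
Frame -3: GGA ATG CGG TGG AGT TAG GCC CTC ATA CTC ACA TAG GAA CGG ATC CTG TAA TTT GAT — ATG at 6, stop TAG at 18 → 15 nt.
Longest ORF is 15 nt in frame -3 (positions 6–20).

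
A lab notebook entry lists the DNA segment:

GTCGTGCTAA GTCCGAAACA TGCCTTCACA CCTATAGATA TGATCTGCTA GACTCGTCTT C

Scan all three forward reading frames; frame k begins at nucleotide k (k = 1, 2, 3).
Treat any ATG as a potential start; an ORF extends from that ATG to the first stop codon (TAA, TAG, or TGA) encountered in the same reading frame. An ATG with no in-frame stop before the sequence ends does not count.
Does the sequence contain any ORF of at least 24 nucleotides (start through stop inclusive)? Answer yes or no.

no

Frame 1: GTC GTG CTA AGT CCG AAA CAT GCC TTC ACA CCT ATA GAT ATG ATC TGC TAG ACT CGT CTT — ATG at 40, stop TAG at 49 → 12 nt.
Frame 2: TCG TGC TAA GTC CGA AAC ATG CCT TCA CAC CTA TAG ATA TGA TCT GCT AGA CTC GTC TTC — ATG at 20, stop TAG at 35 → 18 nt.
Frame 3: CGT GCT AAG TCC GAA ACA TGC CTT CAC ACC TAT AGA TAT GAT CTG CTA GAC TCG TCT — no ATG→stop ORF.
Largest ORF found is 18 nucleotides < 24, so no.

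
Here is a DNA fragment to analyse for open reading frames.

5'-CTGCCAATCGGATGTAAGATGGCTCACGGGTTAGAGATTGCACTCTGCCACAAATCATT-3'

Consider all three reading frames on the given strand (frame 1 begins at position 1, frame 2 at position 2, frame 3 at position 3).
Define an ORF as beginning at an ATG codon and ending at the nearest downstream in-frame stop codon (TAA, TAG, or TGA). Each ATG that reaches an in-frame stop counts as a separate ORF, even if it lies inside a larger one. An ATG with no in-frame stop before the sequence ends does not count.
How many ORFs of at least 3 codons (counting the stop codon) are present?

Frame 1: CTG CCA ATC GGA TGT AAG ATG GCT CAC GGG TTA GAG ATT GCA CTC TGC CAC AAA TCA — no ATG→stop ORF.
Frame 2: TGC CAA TCG GAT GTA AGA TGG CTC ACG GGT TAG AGA TTG CAC TCT GCC ACA AAT CAT — no ATG→stop ORF.
Frame 3: GCC AAT CGG ATG TAA GAT GGC TCA CGG GTT AGA GAT TGC ACT CTG CCA CAA ATC ATT — ATG at 12, stop TAA at 15 → 6 nt.
No ORF reaches 3 codons. Count = 0.

0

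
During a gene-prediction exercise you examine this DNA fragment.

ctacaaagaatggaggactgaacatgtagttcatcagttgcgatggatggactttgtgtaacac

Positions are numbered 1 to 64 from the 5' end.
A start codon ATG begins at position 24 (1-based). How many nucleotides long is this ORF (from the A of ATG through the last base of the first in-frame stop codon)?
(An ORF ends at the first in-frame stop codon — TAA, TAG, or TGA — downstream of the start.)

6

Codons from position 24: ATG (24–26), TAG (27–29).
TAG is the first in-frame stop; ORF spans 24–29, 6 nucleotides.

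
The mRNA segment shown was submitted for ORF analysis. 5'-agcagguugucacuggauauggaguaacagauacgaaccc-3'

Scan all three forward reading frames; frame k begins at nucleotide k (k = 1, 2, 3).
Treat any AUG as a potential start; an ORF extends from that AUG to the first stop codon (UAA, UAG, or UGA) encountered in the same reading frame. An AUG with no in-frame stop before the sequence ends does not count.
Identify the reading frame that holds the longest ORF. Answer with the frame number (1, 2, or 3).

1

Frame 1: AGC AGG UUG UCA CUG GAU AUG GAG UAA CAG AUA CGA ACC — AUG at 19, stop UAA at 25 → 9 nt.
Frame 2: GCA GGU UGU CAC UGG AUA UGG AGU AAC AGA UAC GAA CCC — no AUG→stop ORF.
Frame 3: CAG GUU GUC ACU GGA UAU GGA GUA ACA GAU ACG AAC — no AUG→stop ORF.
Longest ORF is 9 nt in frame 1 (positions 19–27).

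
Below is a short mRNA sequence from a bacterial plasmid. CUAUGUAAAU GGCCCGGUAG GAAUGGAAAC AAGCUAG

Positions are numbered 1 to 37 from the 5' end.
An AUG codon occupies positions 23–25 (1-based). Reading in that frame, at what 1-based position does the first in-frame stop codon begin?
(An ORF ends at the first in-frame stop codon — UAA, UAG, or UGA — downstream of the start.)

Codons from position 23: AUG (23–25), GAA (26–28), ACA (29–31), AGC (32–34), UAG (35–37).
UAG is a stop codon; it begins at position 35.

35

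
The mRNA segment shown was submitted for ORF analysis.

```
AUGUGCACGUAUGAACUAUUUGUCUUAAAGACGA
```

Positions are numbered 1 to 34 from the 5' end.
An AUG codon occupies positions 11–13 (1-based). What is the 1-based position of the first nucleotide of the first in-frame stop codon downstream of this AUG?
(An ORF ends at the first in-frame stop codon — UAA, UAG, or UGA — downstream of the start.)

26

Codons from position 11: AUG (11–13), AAC (14–16), UAU (17–19), UUG (20–22), UCU (23–25), UAA (26–28).
UAA is a stop codon; it begins at position 26.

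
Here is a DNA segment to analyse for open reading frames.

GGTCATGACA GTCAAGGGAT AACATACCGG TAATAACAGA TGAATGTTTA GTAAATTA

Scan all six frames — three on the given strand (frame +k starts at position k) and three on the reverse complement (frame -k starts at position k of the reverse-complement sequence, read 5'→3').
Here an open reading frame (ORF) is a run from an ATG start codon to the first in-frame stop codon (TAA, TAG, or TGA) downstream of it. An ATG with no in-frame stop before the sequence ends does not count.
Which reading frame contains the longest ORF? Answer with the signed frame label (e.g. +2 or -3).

Reverse complement (5'→3'): TAATTTACTAAACATTCATCTGTTATTACCGGTATGTTATCCCTTGACTGTCATGACC
Frame +1: GGT CAT GAC AGT CAA GGG ATA ACA TAC CGG TAA TAA CAG ATG AAT GTT TAG TAA ATT — ATG at 40, stop TAG at 49 → 12 nt.
Frame +2: GTC ATG ACA GTC AAG GGA TAA CAT ACC GGT AAT AAC AGA TGA ATG TTT AGT AAA TTA — ATG at 5, stop TAA at 20 → 18 nt.
Frame +3: TCA TGA CAG TCA AGG GAT AAC ATA CCG GTA ATA ACA GAT GAA TGT TTA GTA AAT — no ATG→stop ORF.
Frame -1: TAA TTT ACT AAA CAT TCA TCT GTT ATT ACC GGT ATG TTA TCC CTT GAC TGT CAT GAC — no ATG→stop ORF.
Frame -2: AAT TTA CTA AAC ATT CAT CTG TTA TTA CCG GTA TGT TAT CCC TTG ACT GTC ATG ACC — no ATG→stop ORF.
Frame -3: ATT TAC TAA ACA TTC ATC TGT TAT TAC CGG TAT GTT ATC CCT TGA CTG TCA TGA — no ATG→stop ORF.
Longest ORF is 18 nt in frame +2 (positions 5–22).

+2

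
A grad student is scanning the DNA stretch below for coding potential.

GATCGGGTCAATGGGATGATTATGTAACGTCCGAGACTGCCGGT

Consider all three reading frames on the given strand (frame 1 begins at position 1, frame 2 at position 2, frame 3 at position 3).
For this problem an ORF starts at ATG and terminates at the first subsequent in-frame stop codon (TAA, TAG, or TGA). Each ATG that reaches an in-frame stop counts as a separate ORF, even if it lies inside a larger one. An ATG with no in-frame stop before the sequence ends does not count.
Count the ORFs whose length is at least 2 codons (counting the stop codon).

3

Frame 1: GAT CGG GTC AAT GGG ATG ATT ATG TAA CGT CCG AGA CTG CCG — ATG at 16, stop TAA at 25 → 12 nt; ATG at 22, stop TAA at 25 → 6 nt.
Frame 2: ATC GGG TCA ATG GGA TGA TTA TGT AAC GTC CGA GAC TGC CGG — ATG at 11, stop TGA at 17 → 9 nt.
Frame 3: TCG GGT CAA TGG GAT GAT TAT GTA ACG TCC GAG ACT GCC GGT — no ATG→stop ORF.
ORFs ≥ 2 codons: frame 1 16–27 (4 codons), frame 1 22–27 (2 codons), frame 2 11–19 (3 codons). Count = 3.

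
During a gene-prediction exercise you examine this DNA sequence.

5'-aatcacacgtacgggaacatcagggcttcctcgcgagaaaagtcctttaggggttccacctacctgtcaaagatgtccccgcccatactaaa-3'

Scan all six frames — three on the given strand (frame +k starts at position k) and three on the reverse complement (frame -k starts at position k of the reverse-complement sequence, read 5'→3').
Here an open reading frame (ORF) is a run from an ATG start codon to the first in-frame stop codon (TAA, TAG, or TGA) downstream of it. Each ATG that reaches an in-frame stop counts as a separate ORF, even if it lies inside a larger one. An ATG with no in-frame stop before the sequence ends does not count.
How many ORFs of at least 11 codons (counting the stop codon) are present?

Reverse complement (5'→3'): TTTAGTATGGGCGGGGACATCTTTGACAGGTAGGTGGAACCCCTAAAGGACTTTTCTCGCGAGGAAGCCCTGATGTTCCCGTACGTGTGATT
Frame +1: AAT CAC ACG TAC GGG AAC ATC AGG GCT TCC TCG CGA GAA AAG TCC TTT AGG GGT TCC ACC TAC CTG TCA AAG ATG TCC CCG CCC ATA CTA — no ATG→stop ORF.
Frame +2: ATC ACA CGT ACG GGA ACA TCA GGG CTT CCT CGC GAG AAA AGT CCT TTA GGG GTT CCA CCT ACC TGT CAA AGA TGT CCC CGC CCA TAC TAA — no ATG→stop ORF.
Frame +3: TCA CAC GTA CGG GAA CAT CAG GGC TTC CTC GCG AGA AAA GTC CTT TAG GGG TTC CAC CTA CCT GTC AAA GAT GTC CCC GCC CAT ACT AAA — no ATG→stop ORF.
Frame -1: TTT AGT ATG GGC GGG GAC ATC TTT GAC AGG TAG GTG GAA CCC CTA AAG GAC TTT TCT CGC GAG GAA GCC CTG ATG TTC CCG TAC GTG TGA — ATG at 7, stop TAG at 31 → 27 nt; ATG at 73, stop TGA at 88 → 18 nt.
Frame -2: TTA GTA TGG GCG GGG ACA TCT TTG ACA GGT AGG TGG AAC CCC TAA AGG ACT TTT CTC GCG AGG AAG CCC TGA TGT TCC CGT ACG TGT GAT — no ATG→stop ORF.
Frame -3: TAG TAT GGG CGG GGA CAT CTT TGA CAG GTA GGT GGA ACC CCT AAA GGA CTT TTC TCG CGA GGA AGC CCT GAT GTT CCC GTA CGT GTG ATT — no ATG→stop ORF.
No ORF reaches 11 codons. Count = 0.

0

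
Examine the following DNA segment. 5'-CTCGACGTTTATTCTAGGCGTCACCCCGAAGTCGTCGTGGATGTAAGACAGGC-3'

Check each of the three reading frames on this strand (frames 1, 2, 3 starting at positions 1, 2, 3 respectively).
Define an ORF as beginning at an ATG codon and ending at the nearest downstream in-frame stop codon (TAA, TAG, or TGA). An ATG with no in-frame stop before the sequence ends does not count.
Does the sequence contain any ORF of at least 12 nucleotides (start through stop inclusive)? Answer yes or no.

no

Frame 1: CTC GAC GTT TAT TCT AGG CGT CAC CCC GAA GTC GTC GTG GAT GTA AGA CAG — no ATG→stop ORF.
Frame 2: TCG ACG TTT ATT CTA GGC GTC ACC CCG AAG TCG TCG TGG ATG TAA GAC AGG — ATG at 41, stop TAA at 44 → 6 nt.
Frame 3: CGA CGT TTA TTC TAG GCG TCA CCC CGA AGT CGT CGT GGA TGT AAG ACA GGC — no ATG→stop ORF.
Largest ORF found is 6 nucleotides < 12, so no.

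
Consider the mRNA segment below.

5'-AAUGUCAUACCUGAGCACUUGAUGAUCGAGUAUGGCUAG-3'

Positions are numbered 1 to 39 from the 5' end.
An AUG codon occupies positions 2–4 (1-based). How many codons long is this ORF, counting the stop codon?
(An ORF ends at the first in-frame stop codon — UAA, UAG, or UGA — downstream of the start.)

7

Codons from position 2: AUG (2–4), UCA (5–7), UAC (8–10), CUG (11–13), AGC (14–16), ACU (17–19), UGA (20–22).
UGA is the first in-frame stop; that's 7 codons including the stop.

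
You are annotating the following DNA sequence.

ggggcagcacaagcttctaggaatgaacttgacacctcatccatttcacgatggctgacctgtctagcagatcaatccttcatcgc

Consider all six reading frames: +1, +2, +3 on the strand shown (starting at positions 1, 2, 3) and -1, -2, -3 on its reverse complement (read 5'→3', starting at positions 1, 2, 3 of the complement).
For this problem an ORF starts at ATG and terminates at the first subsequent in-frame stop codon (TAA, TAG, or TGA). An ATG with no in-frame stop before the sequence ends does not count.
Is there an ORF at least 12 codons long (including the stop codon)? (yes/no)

Reverse complement (5'→3'): GCGATGAAGGATTGATCTGCTAGACAGGTCAGCCATCGTGAAATGGATGAGGTGTCAAGTTCATTCCTAGAAGCTTGTGCTGCCCC
Frame +1: GGG GCA GCA CAA GCT TCT AGG AAT GAA CTT GAC ACC TCA TCC ATT TCA CGA TGG CTG ACC TGT CTA GCA GAT CAA TCC TTC ATC — no ATG→stop ORF.
Frame +2: GGG CAG CAC AAG CTT CTA GGA ATG AAC TTG ACA CCT CAT CCA TTT CAC GAT GGC TGA CCT GTC TAG CAG ATC AAT CCT TCA TCG — ATG at 23, stop TGA at 56 → 36 nt.
Frame +3: GGC AGC ACA AGC TTC TAG GAA TGA ACT TGA CAC CTC ATC CAT TTC ACG ATG GCT GAC CTG TCT AGC AGA TCA ATC CTT CAT CGC — no ATG→stop ORF.
Frame -1: GCG ATG AAG GAT TGA TCT GCT AGA CAG GTC AGC CAT CGT GAA ATG GAT GAG GTG TCA AGT TCA TTC CTA GAA GCT TGT GCT GCC — ATG at 4, stop TGA at 13 → 12 nt.
Frame -2: CGA TGA AGG ATT GAT CTG CTA GAC AGG TCA GCC ATC GTG AAA TGG ATG AGG TGT CAA GTT CAT TCC TAG AAG CTT GTG CTG CCC — ATG at 47, stop TAG at 68 → 24 nt.
Frame -3: GAT GAA GGA TTG ATC TGC TAG ACA GGT CAG CCA TCG TGA AAT GGA TGA GGT GTC AAG TTC ATT CCT AGA AGC TTG TGC TGC CCC — no ATG→stop ORF.
Frame +2 has an ORF of 12 codons (positions 23–58) ≥ 12, so yes.

yes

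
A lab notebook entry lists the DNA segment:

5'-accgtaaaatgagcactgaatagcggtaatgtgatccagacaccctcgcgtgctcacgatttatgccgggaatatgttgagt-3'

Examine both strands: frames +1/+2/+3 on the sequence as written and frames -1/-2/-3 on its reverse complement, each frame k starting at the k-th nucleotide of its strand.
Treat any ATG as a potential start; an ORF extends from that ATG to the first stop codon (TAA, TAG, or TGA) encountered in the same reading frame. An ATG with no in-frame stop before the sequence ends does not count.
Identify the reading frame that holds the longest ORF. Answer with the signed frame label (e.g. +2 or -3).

+3

Reverse complement (5'→3'): ACTCAACATATTCCCGGCATAAATCGTGAGCACGCGAGGGTGTCTGGATCACATTACCGCTATTCAGTGCTCATTTTACGGT
Frame +1: ACC GTA AAA TGA GCA CTG AAT AGC GGT AAT GTG ATC CAG ACA CCC TCG CGT GCT CAC GAT TTA TGC CGG GAA TAT GTT GAG — no ATG→stop ORF.
Frame +2: CCG TAA AAT GAG CAC TGA ATA GCG GTA ATG TGA TCC AGA CAC CCT CGC GTG CTC ACG ATT TAT GCC GGG AAT ATG TTG AGT — ATG at 29, stop TGA at 32 → 6 nt.
Frame +3: CGT AAA ATG AGC ACT GAA TAG CGG TAA TGT GAT CCA GAC ACC CTC GCG TGC TCA CGA TTT ATG CCG GGA ATA TGT TGA — ATG at 9, stop TAG at 21 → 15 nt; ATG at 63, stop TGA at 78 → 18 nt.
Frame -1: ACT CAA CAT ATT CCC GGC ATA AAT CGT GAG CAC GCG AGG GTG TCT GGA TCA CAT TAC CGC TAT TCA GTG CTC ATT TTA CGG — no ATG→stop ORF.
Frame -2: CTC AAC ATA TTC CCG GCA TAA ATC GTG AGC ACG CGA GGG TGT CTG GAT CAC ATT ACC GCT ATT CAG TGC TCA TTT TAC GGT — no ATG→stop ORF.
Frame -3: TCA ACA TAT TCC CGG CAT AAA TCG TGA GCA CGC GAG GGT GTC TGG ATC ACA TTA CCG CTA TTC AGT GCT CAT TTT ACG — no ATG→stop ORF.
Longest ORF is 18 nt in frame +3 (positions 63–80).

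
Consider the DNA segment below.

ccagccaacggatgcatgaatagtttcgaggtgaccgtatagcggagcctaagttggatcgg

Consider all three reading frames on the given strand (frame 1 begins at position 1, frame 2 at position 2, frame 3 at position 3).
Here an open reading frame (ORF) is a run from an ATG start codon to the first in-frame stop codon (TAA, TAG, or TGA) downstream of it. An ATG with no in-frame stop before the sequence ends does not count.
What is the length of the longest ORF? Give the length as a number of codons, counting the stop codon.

Frame 1: CCA GCC AAC GGA TGC ATG AAT AGT TTC GAG GTG ACC GTA TAG CGG AGC CTA AGT TGG ATC — ATG at 16, stop TAG at 40 → 27 nt.
Frame 2: CAG CCA ACG GAT GCA TGA ATA GTT TCG AGG TGA CCG TAT AGC GGA GCC TAA GTT GGA TCG — no ATG→stop ORF.
Frame 3: AGC CAA CGG ATG CAT GAA TAG TTT CGA GGT GAC CGT ATA GCG GAG CCT AAG TTG GAT CGG — ATG at 12, stop TAG at 21 → 12 nt.
Longest: frame 1, positions 16–42, 27 nt = 9 codons = 8 aa. → 9 codons.

9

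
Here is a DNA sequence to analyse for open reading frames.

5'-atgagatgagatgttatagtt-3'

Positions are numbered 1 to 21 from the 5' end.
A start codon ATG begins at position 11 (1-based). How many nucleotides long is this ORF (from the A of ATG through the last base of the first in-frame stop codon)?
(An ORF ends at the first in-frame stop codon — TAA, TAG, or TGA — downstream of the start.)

Codons from position 11: ATG (11–13), TTA (14–16), TAG (17–19).
TAG is the first in-frame stop; ORF spans 11–19, 9 nucleotides.

9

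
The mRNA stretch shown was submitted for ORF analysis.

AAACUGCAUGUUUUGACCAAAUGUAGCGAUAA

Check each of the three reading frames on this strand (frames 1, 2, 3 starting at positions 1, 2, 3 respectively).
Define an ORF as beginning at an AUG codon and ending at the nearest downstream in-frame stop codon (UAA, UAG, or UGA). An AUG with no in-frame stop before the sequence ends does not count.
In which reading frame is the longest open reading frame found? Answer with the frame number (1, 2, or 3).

2

Frame 1: AAA CUG CAU GUU UUG ACC AAA UGU AGC GAU — no AUG→stop ORF.
Frame 2: AAC UGC AUG UUU UGA CCA AAU GUA GCG AUA — AUG at 8, stop UGA at 14 → 9 nt.
Frame 3: ACU GCA UGU UUU GAC CAA AUG UAG CGA UAA — AUG at 21, stop UAG at 24 → 6 nt.
Longest ORF is 9 nt in frame 2 (positions 8–16).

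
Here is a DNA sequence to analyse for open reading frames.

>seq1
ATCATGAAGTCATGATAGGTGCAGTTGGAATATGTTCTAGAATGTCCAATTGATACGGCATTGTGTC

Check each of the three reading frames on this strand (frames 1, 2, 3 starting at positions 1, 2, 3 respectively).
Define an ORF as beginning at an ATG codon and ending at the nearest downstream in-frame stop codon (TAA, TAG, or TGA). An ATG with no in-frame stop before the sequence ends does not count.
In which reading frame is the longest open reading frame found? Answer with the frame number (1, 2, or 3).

Frame 1: ATC ATG AAG TCA TGA TAG GTG CAG TTG GAA TAT GTT CTA GAA TGT CCA ATT GAT ACG GCA TTG TGT — ATG at 4, stop TGA at 13 → 12 nt.
Frame 2: TCA TGA AGT CAT GAT AGG TGC AGT TGG AAT ATG TTC TAG AAT GTC CAA TTG ATA CGG CAT TGT GTC — ATG at 32, stop TAG at 38 → 9 nt.
Frame 3: CAT GAA GTC ATG ATA GGT GCA GTT GGA ATA TGT TCT AGA ATG TCC AAT TGA TAC GGC ATT GTG — ATG at 12, stop TGA at 51 → 42 nt; ATG at 42, stop TGA at 51 → 12 nt.
Longest ORF is 42 nt in frame 3 (positions 12–53).

3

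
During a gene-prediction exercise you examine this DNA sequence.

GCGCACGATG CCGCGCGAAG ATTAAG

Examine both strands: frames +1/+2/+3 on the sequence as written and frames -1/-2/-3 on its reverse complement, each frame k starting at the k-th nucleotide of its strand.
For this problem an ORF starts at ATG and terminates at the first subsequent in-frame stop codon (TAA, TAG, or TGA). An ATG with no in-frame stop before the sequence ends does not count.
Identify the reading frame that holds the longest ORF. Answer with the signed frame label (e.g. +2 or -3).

Reverse complement (5'→3'): CTTAATCTTCGCGCGGCATCGTGCGC
Frame +1: GCG CAC GAT GCC GCG CGA AGA TTA — no ATG→stop ORF.
Frame +2: CGC ACG ATG CCG CGC GAA GAT TAA — ATG at 8, stop TAA at 23 → 18 nt.
Frame +3: GCA CGA TGC CGC GCG AAG ATT AAG — no ATG→stop ORF.
Frame -1: CTT AAT CTT CGC GCG GCA TCG TGC — no ATG→stop ORF.
Frame -2: TTA ATC TTC GCG CGG CAT CGT GCG — no ATG→stop ORF.
Frame -3: TAA TCT TCG CGC GGC ATC GTG CGC — no ATG→stop ORF.
Longest ORF is 18 nt in frame +2 (positions 8–25).

+2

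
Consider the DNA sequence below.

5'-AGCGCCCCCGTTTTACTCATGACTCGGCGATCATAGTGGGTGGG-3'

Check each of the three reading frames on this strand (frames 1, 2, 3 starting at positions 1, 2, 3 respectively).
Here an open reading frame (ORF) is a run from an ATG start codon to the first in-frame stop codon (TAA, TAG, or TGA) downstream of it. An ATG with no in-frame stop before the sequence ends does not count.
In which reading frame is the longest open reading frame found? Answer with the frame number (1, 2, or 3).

1

Frame 1: AGC GCC CCC GTT TTA CTC ATG ACT CGG CGA TCA TAG TGG GTG — ATG at 19, stop TAG at 34 → 18 nt.
Frame 2: GCG CCC CCG TTT TAC TCA TGA CTC GGC GAT CAT AGT GGG TGG — no ATG→stop ORF.
Frame 3: CGC CCC CGT TTT ACT CAT GAC TCG GCG ATC ATA GTG GGT GGG — no ATG→stop ORF.
Longest ORF is 18 nt in frame 1 (positions 19–36).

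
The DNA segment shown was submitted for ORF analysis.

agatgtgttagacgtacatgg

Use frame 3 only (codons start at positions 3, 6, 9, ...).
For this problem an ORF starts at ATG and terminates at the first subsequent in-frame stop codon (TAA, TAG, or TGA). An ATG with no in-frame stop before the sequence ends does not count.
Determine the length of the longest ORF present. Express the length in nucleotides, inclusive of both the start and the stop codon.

Frame 3: ATG TGT TAG ACG TAC ATG — ATG at 3, stop TAG at 9 → 9 nt.
Longest: frame 3, positions 3–11, 9 nt = 3 codons = 2 aa. → 9 nucleotides.

9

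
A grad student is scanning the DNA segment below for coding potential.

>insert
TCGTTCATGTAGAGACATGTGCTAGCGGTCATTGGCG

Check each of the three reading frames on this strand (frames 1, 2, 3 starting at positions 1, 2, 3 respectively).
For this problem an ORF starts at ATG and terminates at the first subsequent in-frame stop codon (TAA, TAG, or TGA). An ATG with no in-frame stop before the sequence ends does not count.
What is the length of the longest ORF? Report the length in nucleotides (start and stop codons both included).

Frame 1: TCG TTC ATG TAG AGA CAT GTG CTA GCG GTC ATT GGC — ATG at 7, stop TAG at 10 → 6 nt.
Frame 2: CGT TCA TGT AGA GAC ATG TGC TAG CGG TCA TTG GCG — ATG at 17, stop TAG at 23 → 9 nt.
Frame 3: GTT CAT GTA GAG ACA TGT GCT AGC GGT CAT TGG — no ATG→stop ORF.
Longest: frame 2, positions 17–25, 9 nt = 3 codons = 2 aa. → 9 nucleotides.

9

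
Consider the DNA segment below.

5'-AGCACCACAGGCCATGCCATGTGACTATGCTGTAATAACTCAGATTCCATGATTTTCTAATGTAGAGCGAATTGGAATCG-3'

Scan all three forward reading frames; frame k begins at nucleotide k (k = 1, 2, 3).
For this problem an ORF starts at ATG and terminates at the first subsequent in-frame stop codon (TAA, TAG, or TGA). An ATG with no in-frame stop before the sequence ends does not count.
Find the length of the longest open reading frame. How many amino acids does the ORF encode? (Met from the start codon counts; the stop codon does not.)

Frame 1: AGC ACC ACA GGC CAT GCC ATG TGA CTA TGC TGT AAT AAC TCA GAT TCC ATG ATT TTC TAA TGT AGA GCG AAT TGG AAT — ATG at 19, stop TGA at 22 → 6 nt; ATG at 49, stop TAA at 58 → 12 nt.
Frame 2: GCA CCA CAG GCC ATG CCA TGT GAC TAT GCT GTA ATA ACT CAG ATT CCA TGA TTT TCT AAT GTA GAG CGA ATT GGA ATC — ATG at 14, stop TGA at 50 → 39 nt.
Frame 3: CAC CAC AGG CCA TGC CAT GTG ACT ATG CTG TAA TAA CTC AGA TTC CAT GAT TTT CTA ATG TAG AGC GAA TTG GAA TCG — ATG at 27, stop TAA at 33 → 9 nt; ATG at 60, stop TAG at 63 → 6 nt.
Longest: frame 2, positions 14–52, 39 nt = 13 codons = 12 aa. → 12 amino acids.

12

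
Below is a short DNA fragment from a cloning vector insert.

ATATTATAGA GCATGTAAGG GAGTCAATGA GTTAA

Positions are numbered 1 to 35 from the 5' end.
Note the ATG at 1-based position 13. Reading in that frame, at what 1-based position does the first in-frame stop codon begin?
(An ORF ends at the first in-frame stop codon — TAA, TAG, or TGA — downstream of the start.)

16

Codons from position 13: ATG (13–15), TAA (16–18).
TAA is a stop codon; it begins at position 16.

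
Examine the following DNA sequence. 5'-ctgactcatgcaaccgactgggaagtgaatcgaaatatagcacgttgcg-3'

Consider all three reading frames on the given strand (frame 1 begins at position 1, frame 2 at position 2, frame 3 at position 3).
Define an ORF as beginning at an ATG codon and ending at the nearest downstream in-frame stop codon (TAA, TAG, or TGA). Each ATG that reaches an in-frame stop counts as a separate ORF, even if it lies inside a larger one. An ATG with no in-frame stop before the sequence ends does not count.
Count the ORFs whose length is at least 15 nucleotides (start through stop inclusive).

1

Frame 1: CTG ACT CAT GCA ACC GAC TGG GAA GTG AAT CGA AAT ATA GCA CGT TGC — no ATG→stop ORF.
Frame 2: TGA CTC ATG CAA CCG ACT GGG AAG TGA ATC GAA ATA TAG CAC GTT GCG — ATG at 8, stop TGA at 26 → 21 nt.
Frame 3: GAC TCA TGC AAC CGA CTG GGA AGT GAA TCG AAA TAT AGC ACG TTG — no ATG→stop ORF.
ORFs ≥ 15 nucleotides: frame 2 8–28 (21 nucleotides). Count = 1.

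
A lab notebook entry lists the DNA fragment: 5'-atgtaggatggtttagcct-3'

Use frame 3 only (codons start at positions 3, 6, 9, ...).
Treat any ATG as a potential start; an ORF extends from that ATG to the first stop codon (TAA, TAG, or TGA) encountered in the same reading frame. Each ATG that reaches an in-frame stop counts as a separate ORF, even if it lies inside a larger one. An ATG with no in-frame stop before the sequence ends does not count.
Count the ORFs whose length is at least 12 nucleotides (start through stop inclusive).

0

Frame 3: GTA GGA TGG TTT AGC — no ATG→stop ORF.
No ORF reaches 12 nucleotides. Count = 0.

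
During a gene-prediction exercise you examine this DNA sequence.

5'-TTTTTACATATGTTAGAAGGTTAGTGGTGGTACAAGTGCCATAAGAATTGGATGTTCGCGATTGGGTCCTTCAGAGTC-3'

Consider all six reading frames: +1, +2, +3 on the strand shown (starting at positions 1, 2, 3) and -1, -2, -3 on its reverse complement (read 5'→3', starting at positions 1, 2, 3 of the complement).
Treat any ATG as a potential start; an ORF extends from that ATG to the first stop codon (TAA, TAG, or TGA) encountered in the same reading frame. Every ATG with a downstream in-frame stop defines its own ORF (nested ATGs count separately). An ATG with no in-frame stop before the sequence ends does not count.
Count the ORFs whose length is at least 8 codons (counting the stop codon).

1

Reverse complement (5'→3'): GACTCTGAAGGACCCAATCGCGAACATCCAATTCTTATGGCACTTGTACCACCACTAACCTTCTAACATATGTAAAAA
Frame +1: TTT TTA CAT ATG TTA GAA GGT TAG TGG TGG TAC AAG TGC CAT AAG AAT TGG ATG TTC GCG ATT GGG TCC TTC AGA GTC — ATG at 10, stop TAG at 22 → 15 nt.
Frame +2: TTT TAC ATA TGT TAG AAG GTT AGT GGT GGT ACA AGT GCC ATA AGA ATT GGA TGT TCG CGA TTG GGT CCT TCA GAG — no ATG→stop ORF.
Frame +3: TTT ACA TAT GTT AGA AGG TTA GTG GTG GTA CAA GTG CCA TAA GAA TTG GAT GTT CGC GAT TGG GTC CTT CAG AGT — no ATG→stop ORF.
Frame -1: GAC TCT GAA GGA CCC AAT CGC GAA CAT CCA ATT CTT ATG GCA CTT GTA CCA CCA CTA ACC TTC TAA CAT ATG TAA AAA — ATG at 37, stop TAA at 64 → 30 nt; ATG at 70, stop TAA at 73 → 6 nt.
Frame -2: ACT CTG AAG GAC CCA ATC GCG AAC ATC CAA TTC TTA TGG CAC TTG TAC CAC CAC TAA CCT TCT AAC ATA TGT AAA — no ATG→stop ORF.
Frame -3: CTC TGA AGG ACC CAA TCG CGA ACA TCC AAT TCT TAT GGC ACT TGT ACC ACC ACT AAC CTT CTA ACA TAT GTA AAA — no ATG→stop ORF.
ORFs ≥ 8 codons: frame -1 37–66 (10 codons). Count = 1.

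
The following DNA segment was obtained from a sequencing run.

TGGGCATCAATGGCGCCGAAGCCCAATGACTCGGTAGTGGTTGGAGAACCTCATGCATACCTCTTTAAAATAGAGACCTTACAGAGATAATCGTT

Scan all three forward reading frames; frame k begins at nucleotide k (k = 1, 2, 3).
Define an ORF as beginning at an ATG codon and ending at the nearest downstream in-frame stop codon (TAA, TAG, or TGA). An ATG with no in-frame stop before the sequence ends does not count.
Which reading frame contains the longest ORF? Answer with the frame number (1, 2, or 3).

Frame 1: TGG GCA TCA ATG GCG CCG AAG CCC AAT GAC TCG GTA GTG GTT GGA GAA CCT CAT GCA TAC CTC TTT AAA ATA GAG ACC TTA CAG AGA TAA TCG — ATG at 10, stop TAA at 88 → 81 nt.
Frame 2: GGG CAT CAA TGG CGC CGA AGC CCA ATG ACT CGG TAG TGG TTG GAG AAC CTC ATG CAT ACC TCT TTA AAA TAG AGA CCT TAC AGA GAT AAT CGT — ATG at 26, stop TAG at 35 → 12 nt; ATG at 53, stop TAG at 71 → 21 nt.
Frame 3: GGC ATC AAT GGC GCC GAA GCC CAA TGA CTC GGT AGT GGT TGG AGA ACC TCA TGC ATA CCT CTT TAA AAT AGA GAC CTT ACA GAG ATA ATC GTT — no ATG→stop ORF.
Longest ORF is 81 nt in frame 1 (positions 10–90).

1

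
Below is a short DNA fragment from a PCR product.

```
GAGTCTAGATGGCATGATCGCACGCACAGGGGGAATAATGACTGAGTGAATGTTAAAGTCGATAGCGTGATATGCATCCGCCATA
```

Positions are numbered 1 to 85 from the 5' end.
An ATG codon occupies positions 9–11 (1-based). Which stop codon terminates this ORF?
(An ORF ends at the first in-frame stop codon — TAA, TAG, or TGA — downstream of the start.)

TGA

Codons from position 9: ATG (9–11), GCA (12–14), TGA (15–17).
The first in-frame stop codon is TGA.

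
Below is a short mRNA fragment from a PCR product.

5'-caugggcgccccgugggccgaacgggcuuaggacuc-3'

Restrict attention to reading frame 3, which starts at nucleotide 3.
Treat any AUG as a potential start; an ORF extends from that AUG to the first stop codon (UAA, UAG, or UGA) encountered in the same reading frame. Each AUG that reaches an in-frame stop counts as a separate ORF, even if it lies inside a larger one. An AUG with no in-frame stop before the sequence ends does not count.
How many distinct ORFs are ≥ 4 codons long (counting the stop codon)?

0

Frame 3: UGG GCG CCC CGU GGG CCG AAC GGG CUU AGG ACU — no AUG→stop ORF.
No ORF reaches 4 codons. Count = 0.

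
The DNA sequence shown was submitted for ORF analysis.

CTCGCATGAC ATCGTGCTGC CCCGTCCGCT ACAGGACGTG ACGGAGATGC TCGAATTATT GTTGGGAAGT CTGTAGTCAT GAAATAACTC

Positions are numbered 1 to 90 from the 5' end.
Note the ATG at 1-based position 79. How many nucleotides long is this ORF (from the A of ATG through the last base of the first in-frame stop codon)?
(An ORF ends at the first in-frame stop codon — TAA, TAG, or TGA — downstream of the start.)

9

Codons from position 79: ATG (79–81), AAA (82–84), TAA (85–87).
TAA is the first in-frame stop; ORF spans 79–87, 9 nucleotides.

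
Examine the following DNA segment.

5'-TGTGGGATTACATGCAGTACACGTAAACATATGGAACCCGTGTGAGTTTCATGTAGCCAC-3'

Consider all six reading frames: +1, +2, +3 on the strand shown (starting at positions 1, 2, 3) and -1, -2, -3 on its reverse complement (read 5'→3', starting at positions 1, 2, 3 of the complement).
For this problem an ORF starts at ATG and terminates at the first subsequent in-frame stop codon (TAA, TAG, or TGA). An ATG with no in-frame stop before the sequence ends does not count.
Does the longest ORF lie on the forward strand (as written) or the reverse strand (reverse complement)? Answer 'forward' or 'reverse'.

Reverse complement (5'→3'): GTGGCTACATGAAACTCACACGGGTTCCATATGTTTACGTGTACTGCATGTAATCCCACA
Frame +1: TGT GGG ATT ACA TGC AGT ACA CGT AAA CAT ATG GAA CCC GTG TGA GTT TCA TGT AGC CAC — ATG at 31, stop TGA at 43 → 15 nt.
Frame +2: GTG GGA TTA CAT GCA GTA CAC GTA AAC ATA TGG AAC CCG TGT GAG TTT CAT GTA GCC — no ATG→stop ORF.
Frame +3: TGG GAT TAC ATG CAG TAC ACG TAA ACA TAT GGA ACC CGT GTG AGT TTC ATG TAG CCA — ATG at 12, stop TAA at 24 → 15 nt; ATG at 51, stop TAG at 54 → 6 nt.
Frame -1: GTG GCT ACA TGA AAC TCA CAC GGG TTC CAT ATG TTT ACG TGT ACT GCA TGT AAT CCC ACA — no ATG→stop ORF.
Frame -2: TGG CTA CAT GAA ACT CAC ACG GGT TCC ATA TGT TTA CGT GTA CTG CAT GTA ATC CCA — no ATG→stop ORF.
Frame -3: GGC TAC ATG AAA CTC ACA CGG GTT CCA TAT GTT TAC GTG TAC TGC ATG TAA TCC CAC — ATG at 9, stop TAA at 51 → 45 nt; ATG at 48, stop TAA at 51 → 6 nt.
Forward-strand max 15 nt; reverse-strand max 45 nt. The reverse strand has the longer ORF.

reverse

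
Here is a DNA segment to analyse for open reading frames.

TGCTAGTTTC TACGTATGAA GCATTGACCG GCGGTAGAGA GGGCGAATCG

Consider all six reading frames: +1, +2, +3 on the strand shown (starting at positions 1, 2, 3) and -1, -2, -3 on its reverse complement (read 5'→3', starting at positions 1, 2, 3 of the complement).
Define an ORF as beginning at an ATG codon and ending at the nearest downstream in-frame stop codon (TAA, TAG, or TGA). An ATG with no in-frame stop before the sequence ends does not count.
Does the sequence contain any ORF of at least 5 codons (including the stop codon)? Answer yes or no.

Reverse complement (5'→3'): CGATTCGCCCTCTCTACCGCCGGTCAATGCTTCATACGTAGAAACTAGCA
Frame +1: TGC TAG TTT CTA CGT ATG AAG CAT TGA CCG GCG GTA GAG AGG GCG AAT — ATG at 16, stop TGA at 25 → 12 nt.
Frame +2: GCT AGT TTC TAC GTA TGA AGC ATT GAC CGG CGG TAG AGA GGG CGA ATC — no ATG→stop ORF.
Frame +3: CTA GTT TCT ACG TAT GAA GCA TTG ACC GGC GGT AGA GAG GGC GAA TCG — no ATG→stop ORF.
Frame -1: CGA TTC GCC CTC TCT ACC GCC GGT CAA TGC TTC ATA CGT AGA AAC TAG — no ATG→stop ORF.
Frame -2: GAT TCG CCC TCT CTA CCG CCG GTC AAT GCT TCA TAC GTA GAA ACT AGC — no ATG→stop ORF.
Frame -3: ATT CGC CCT CTC TAC CGC CGG TCA ATG CTT CAT ACG TAG AAA CTA GCA — ATG at 27, stop TAG at 39 → 15 nt.
Frame -3 has an ORF of 5 codons (positions 27–41) ≥ 5, so yes.

yes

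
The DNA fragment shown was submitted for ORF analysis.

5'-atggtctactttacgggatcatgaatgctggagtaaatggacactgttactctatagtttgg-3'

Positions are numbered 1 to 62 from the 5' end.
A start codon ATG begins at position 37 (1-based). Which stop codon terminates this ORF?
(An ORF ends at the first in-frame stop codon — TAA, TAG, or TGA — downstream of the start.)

TAG

Codons from position 37: ATG (37–39), GAC (40–42), ACT (43–45), GTT (46–48), ACT (49–51), CTA (52–54), TAG (55–57).
The first in-frame stop codon is TAG.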